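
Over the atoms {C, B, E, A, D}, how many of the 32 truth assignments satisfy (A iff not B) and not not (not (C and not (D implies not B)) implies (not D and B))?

Initial set: {((A iff not B) and not not (not (C and not (D implies not B)) implies (not D and B)))}.
((A iff not B) and not not (not (C and not (D implies not B)) implies (not D and B))): α-rule — add (A iff not B), not not (not (C and not (D implies not B)) implies (not D and B)).
not not (not (C and not (D implies not B)) implies (not D and B)): drop double negation, giving (not (C and not (D implies not B)) implies (not D and B)).
(A iff not B): β-rule — branch into A, not B  //  not A, not not B.
  branch 1 (add A, not B):
    (not (C and not (D implies not B)) implies (not D and B)): β-rule — branch into not not (C and not (D implies not B))  //  (not D and B).
      branch 1.1 (add not not (C and not (D implies not B))):
        not not (C and not (D implies not B)): α-rule — add C, not (D implies not B).
        not (D implies not B): α-rule — add D, not not B.
        × closes — contains both B and not B.
      branch 1.2 (add (not D and B)):
        (not D and B): α-rule — add not D, B.
        × closes — contains both B and not B.
  branch 2 (add not A, not not B):
    (not (C and not (D implies not B)) implies (not D and B)): β-rule — branch into not not (C and not (D implies not B))  //  (not D and B).
      branch 2.1 (add not not (C and not (D implies not B))):
        not not (C and not (D implies not B)): α-rule — add C, not (D implies not B).
        not (D implies not B): α-rule — add D, not not B.
        ○ open, literals {A=false, B=true, C=true, D=true}.
      branch 2.2 (add (not D and B)):
        (not D and B): α-rule — add not D, B.
        ○ open, literals {A=false, B=true, D=false}.
2 branches closed, 2 open.
Each open branch fixes some atoms; the unmentioned ones are free. Counting distinct full assignments: branch {A=false, B=true, C=true, D=true} (E) contributes 2 new; branch {A=false, B=true, D=false} (C, E) contributes 4 new. Total: 6.

6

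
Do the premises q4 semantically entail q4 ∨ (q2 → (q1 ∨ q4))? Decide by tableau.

Initial set: {T q4; F (q4 ∨ (q2 → (q1 ∨ q4)))}.
F (q4 ∨ (q2 → (q1 ∨ q4))): α-rule — add F q4, F (q2 → (q1 ∨ q4)).
× closes — contains both q4 and ¬q4.
All 1 branch closes.
Every branch closed, so the premises entail the conclusion.

Yes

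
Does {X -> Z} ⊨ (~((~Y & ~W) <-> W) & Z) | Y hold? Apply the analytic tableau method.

Initial set: {(X -> Z); ~((~((~Y & ~W) <-> W) & Z) | Y)}.
~((~((~Y & ~W) <-> W) & Z) | Y): α-rule — add ~(~((~Y & ~W) <-> W) & Z), ~Y.
(X -> Z): β-rule — branch into ~X  //  Z.
  branch 1 (add ~X):
    ~(~((~Y & ~W) <-> W) & Z): β-rule — branch into ~~((~Y & ~W) <-> W)  //  ~Z.
      branch 1.1 (add ~~((~Y & ~W) <-> W)):
        ~~((~Y & ~W) <-> W): β-rule — branch into (~Y & ~W), W  //  ~(~Y & ~W), ~W.
          branch 1.1.1 (add (~Y & ~W), W):
            (~Y & ~W): α-rule — add ~Y, ~W.
            × closes — contains both W and ~W.
          branch 1.1.2 (add ~(~Y & ~W), ~W):
            ~(~Y & ~W): β-rule — branch into ~~Y  //  ~~W.
              branch 1.1.2.1 (add ~~Y):
                × closes — contains both Y and ~Y.
              branch 1.1.2.2 (add ~~W):
                × closes — contains both W and ~W.
      branch 1.2 (add ~Z):
        ○ open, literals {X=0, Y=0, Z=0}.
  branch 2 (add Z):
    ~(~((~Y & ~W) <-> W) & Z): β-rule — branch into ~~((~Y & ~W) <-> W)  //  ~Z.
      branch 2.1 (add ~~((~Y & ~W) <-> W)):
        ~~((~Y & ~W) <-> W): β-rule — branch into (~Y & ~W), W  //  ~(~Y & ~W), ~W.
          branch 2.1.1 (add (~Y & ~W), W):
            (~Y & ~W): α-rule — add ~Y, ~W.
            × closes — contains both W and ~W.
          branch 2.1.2 (add ~(~Y & ~W), ~W):
            ~(~Y & ~W): β-rule — branch into ~~Y  //  ~~W.
              branch 2.1.2.1 (add ~~Y):
                × closes — contains both Y and ~Y.
              branch 2.1.2.2 (add ~~W):
                × closes — contains both W and ~W.
      branch 2.2 (add ~Z):
        × closes — contains both Z and ~Z.
7 branches closed, 1 open.
An open branch gives a countermodel: X=0, Y=0, Z=0 (unmentioned atoms arbitrary); the premises hold there but the conclusion fails.

No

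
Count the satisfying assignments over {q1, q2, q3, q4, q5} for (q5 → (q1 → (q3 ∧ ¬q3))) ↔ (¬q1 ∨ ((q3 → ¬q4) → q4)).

Initial set: {((q5 → (q1 → (q3 ∧ ¬q3))) ↔ (¬q1 ∨ ((q3 → ¬q4) → q4)))}.
((q5 → (q1 → (q3 ∧ ¬q3))) ↔ (¬q1 ∨ ((q3 → ¬q4) → q4))): β-rule — branch into (q5 → (q1 → (q3 ∧ ¬q3))), (¬q1 ∨ ((q3 → ¬q4) → q4))  //  ¬(q5 → (q1 → (q3 ∧ ¬q3))), ¬(¬q1 ∨ ((q3 → ¬q4) → q4)).
  branch 1 (add (q5 → (q1 → (q3 ∧ ¬q3))), (¬q1 ∨ ((q3 → ¬q4) → q4))):
    (q5 → (q1 → (q3 ∧ ¬q3))): β-rule — branch into ¬q5  //  (q1 → (q3 ∧ ¬q3)).
      branch 1.1 (add ¬q5):
        (¬q1 ∨ ((q3 → ¬q4) → q4)): β-rule — branch into ¬q1  //  ((q3 → ¬q4) → q4).
          branch 1.1.1 (add ¬q1):
            ○ open, literals {q1=F, q5=F}.
          branch 1.1.2 (add ((q3 → ¬q4) → q4)):
            ((q3 → ¬q4) → q4): β-rule — branch into ¬(q3 → ¬q4)  //  q4.
              branch 1.1.2.1 (add ¬(q3 → ¬q4)):
                ¬(q3 → ¬q4): α-rule — add q3, ¬¬q4.
                ○ open, literals {q3=T, q4=T, q5=F}.
              branch 1.1.2.2 (add q4):
                ○ open, literals {q4=T, q5=F}.
      branch 1.2 (add (q1 → (q3 ∧ ¬q3))):
        (¬q1 ∨ ((q3 → ¬q4) → q4)): β-rule — branch into ¬q1  //  ((q3 → ¬q4) → q4).
          branch 1.2.1 (add ¬q1):
            (q1 → (q3 ∧ ¬q3)): β-rule — branch into ¬q1  //  (q3 ∧ ¬q3).
              branch 1.2.1.1 (add ¬q1):
                ○ open, literals {q1=F}.
              branch 1.2.1.2 (add (q3 ∧ ¬q3)):
                (q3 ∧ ¬q3): α-rule — add q3, ¬q3.
                × closes — contains both q3 and ¬q3.
          branch 1.2.2 (add ((q3 → ¬q4) → q4)):
            (q1 → (q3 ∧ ¬q3)): β-rule — branch into ¬q1  //  (q3 ∧ ¬q3).
              branch 1.2.2.1 (add ¬q1):
                ((q3 → ¬q4) → q4): β-rule — branch into ¬(q3 → ¬q4)  //  q4.
                  branch 1.2.2.1.1 (add ¬(q3 → ¬q4)):
                    ¬(q3 → ¬q4): α-rule — add q3, ¬¬q4.
                    ○ open, literals {q1=F, q3=T, q4=T}.
                  branch 1.2.2.1.2 (add q4):
                    ○ open, literals {q1=F, q4=T}.
              branch 1.2.2.2 (add (q3 ∧ ¬q3)):
                (q3 ∧ ¬q3): α-rule — add q3, ¬q3.
                × closes — contains both q3 and ¬q3.
  branch 2 (add ¬(q5 → (q1 → (q3 ∧ ¬q3))), ¬(¬q1 ∨ ((q3 → ¬q4) → q4))):
    ¬(q5 → (q1 → (q3 ∧ ¬q3))): α-rule — add q5, ¬(q1 → (q3 ∧ ¬q3)).
    ¬(¬q1 ∨ ((q3 → ¬q4) → q4)): α-rule — add ¬¬q1, ¬((q3 → ¬q4) → q4).
    ¬(q1 → (q3 ∧ ¬q3)): α-rule — add q1, ¬(q3 ∧ ¬q3).
    ¬((q3 → ¬q4) → q4): α-rule — add (q3 → ¬q4), ¬q4.
    ¬(q3 ∧ ¬q3): β-rule — branch into ¬q3  //  ¬¬q3.
      branch 2.1 (add ¬q3):
        (q3 → ¬q4): β-rule — branch into ¬q3  //  ¬q4.
          branch 2.1.1 (add ¬q3):
            ○ open, literals {q1=T, q3=F, q4=F, q5=T}.
          branch 2.1.2 (add ¬q4):
            ○ open, literals {q1=T, q3=F, q4=F, q5=T}.
      branch 2.2 (add ¬¬q3):
        (q3 → ¬q4): β-rule — branch into ¬q3  //  ¬q4.
          branch 2.2.1 (add ¬q3):
            × closes — contains both q3 and ¬q3.
          branch 2.2.2 (add ¬q4):
            ○ open, literals {q1=T, q3=T, q4=F, q5=T}.
3 branches closed, 9 open.
Each open branch fixes some atoms; the unmentioned ones are free. Counting distinct full assignments: branch {q1=F, q5=F} (q2, q3, q4) contributes 8 new; branch {q3=T, q4=T, q5=F} (q1, q2) contributes 2 new; branch {q4=T, q5=F} (q1, q2, q3) contributes 2 new; branch {q1=F} (q2, q3, q4, q5) contributes 8 new; branch {q1=F, q3=T, q4=T} (q2, q5) contributes 0 new; branch {q1=F, q4=T} (q2, q3, q5) contributes 0 new; branch {q1=T, q3=F, q4=F, q5=T} (q2) contributes 2 new; branch {q1=T, q3=F, q4=F, q5=T} (q2) contributes 0 new; branch {q1=T, q3=T, q4=F, q5=T} (q2) contributes 2 new. Total: 24.

24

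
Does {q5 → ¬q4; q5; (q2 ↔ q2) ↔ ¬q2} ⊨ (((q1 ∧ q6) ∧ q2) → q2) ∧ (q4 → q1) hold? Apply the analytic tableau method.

Initial set: {(q5 → ¬q4); q5; ((q2 ↔ q2) ↔ ¬q2); ¬((((q1 ∧ q6) ∧ q2) → q2) ∧ (q4 → q1))}.
(q5 → ¬q4): β-rule — branch into ¬q5  //  ¬q4.
  branch 1 (add ¬q5):
    × closes — contains both q5 and ¬q5.
  branch 2 (add ¬q4):
    ((q2 ↔ q2) ↔ ¬q2): β-rule — branch into (q2 ↔ q2), ¬q2  //  ¬(q2 ↔ q2), ¬¬q2.
      branch 2.1 (add (q2 ↔ q2), ¬q2):
        ¬((((q1 ∧ q6) ∧ q2) → q2) ∧ (q4 → q1)): β-rule — branch into ¬(((q1 ∧ q6) ∧ q2) → q2)  //  ¬(q4 → q1).
          branch 2.1.1 (add ¬(((q1 ∧ q6) ∧ q2) → q2)):
            ¬(((q1 ∧ q6) ∧ q2) → q2): α-rule — add ((q1 ∧ q6) ∧ q2), ¬q2.
            ((q1 ∧ q6) ∧ q2): α-rule — add (q1 ∧ q6), q2.
            × closes — contains both q2 and ¬q2.
          branch 2.1.2 (add ¬(q4 → q1)):
            ¬(q4 → q1): α-rule — add q4, ¬q1.
            × closes — contains both q4 and ¬q4.
      branch 2.2 (add ¬(q2 ↔ q2), ¬¬q2):
        ¬((((q1 ∧ q6) ∧ q2) → q2) ∧ (q4 → q1)): β-rule — branch into ¬(((q1 ∧ q6) ∧ q2) → q2)  //  ¬(q4 → q1).
          branch 2.2.1 (add ¬(((q1 ∧ q6) ∧ q2) → q2)):
            ¬(((q1 ∧ q6) ∧ q2) → q2): α-rule — add ((q1 ∧ q6) ∧ q2), ¬q2.
            × closes — contains both q2 and ¬q2.
          branch 2.2.2 (add ¬(q4 → q1)):
            ¬(q4 → q1): α-rule — add q4, ¬q1.
            × closes — contains both q4 and ¬q4.
All 5 branches close.
Every branch closed, so the premises entail the conclusion.

Yes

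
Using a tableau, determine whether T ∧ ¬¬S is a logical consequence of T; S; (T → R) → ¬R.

Initial set: {T T; T S; T ((T → R) → ¬R); F (T ∧ ¬¬S)}.
T ((T → R) → ¬R): β-rule — branch into F (T → R)  //  T ¬R.
  branch 1 (add F (T → R)):
    F (T → R): α-rule — add T T, F R.
    F (T ∧ ¬¬S): β-rule — branch into F T  //  F ¬¬S.
      branch 1.1 (add F T):
        × closes — contains both T and ¬T.
      branch 1.2 (add F ¬¬S):
        F ¬¬S: drop double negation, giving F S.
        × closes — contains both S and ¬S.
  branch 2 (add T ¬R):
    F (T ∧ ¬¬S): β-rule — branch into F T  //  F ¬¬S.
      branch 2.1 (add F T):
        × closes — contains both T and ¬T.
      branch 2.2 (add F ¬¬S):
        F ¬¬S: drop double negation, giving F S.
        × closes — contains both S and ¬S.
All 4 branches close.
Every branch closed, so the premises entail the conclusion.

Yes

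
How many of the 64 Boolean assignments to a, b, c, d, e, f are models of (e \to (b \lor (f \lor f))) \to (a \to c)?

Initial set: {((e \to (b \lor (f \lor f))) \to (a \to c))}.
((e \to (b \lor (f \lor f))) \to (a \to c)): β-rule — branch into \lnot (e \to (b \lor (f \lor f)))  //  (a \to c).
  branch 1 (add \lnot (e \to (b \lor (f \lor f)))):
    \lnot (e \to (b \lor (f \lor f))): α-rule — add e, \lnot (b \lor (f \lor f)).
    \lnot (b \lor (f \lor f)): α-rule — add \lnot b, \lnot (f \lor f).
    \lnot (f \lor f): α-rule — add \lnot f, \lnot f.
    ○ open, literals {b=F, e=T, f=F}.
  branch 2 (add (a \to c)):
    (a \to c): β-rule — branch into \lnot a  //  c.
      branch 2.1 (add \lnot a):
        ○ open, literals {a=F}.
      branch 2.2 (add c):
        ○ open, literals {c=T}.
0 branches closed, 3 open.
Each open branch fixes some atoms; the unmentioned ones are free. Counting distinct full assignments: branch {b=F, e=T, f=F} (a, c, d) contributes 8 new; branch {a=F} (b, c, d, e, f) contributes 28 new; branch {c=T} (a, b, d, e, f) contributes 14 new. Total: 50.

50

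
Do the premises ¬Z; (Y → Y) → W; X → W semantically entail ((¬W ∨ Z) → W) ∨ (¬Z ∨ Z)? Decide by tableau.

Initial set: {¬Z; ((Y → Y) → W); (X → W); ¬(((¬W ∨ Z) → W) ∨ (¬Z ∨ Z))}.
¬(((¬W ∨ Z) → W) ∨ (¬Z ∨ Z)): α-rule — add ¬((¬W ∨ Z) → W), ¬(¬Z ∨ Z).
¬((¬W ∨ Z) → W): α-rule — add (¬W ∨ Z), ¬W.
¬(¬Z ∨ Z): α-rule — add ¬¬Z, ¬Z.
× closes — contains both Z and ¬Z.
All 1 branch closes.
Every branch closed, so the premises entail the conclusion.

Yes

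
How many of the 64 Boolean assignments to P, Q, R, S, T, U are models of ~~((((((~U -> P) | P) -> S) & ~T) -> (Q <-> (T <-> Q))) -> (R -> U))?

54

Initial set: {~~((((((~U -> P) | P) -> S) & ~T) -> (Q <-> (T <-> Q))) -> (R -> U))}.
~~((((((~U -> P) | P) -> S) & ~T) -> (Q <-> (T <-> Q))) -> (R -> U)): drop double negation, giving ((((((~U -> P) | P) -> S) & ~T) -> (Q <-> (T <-> Q))) -> (R -> U)).
((((((~U -> P) | P) -> S) & ~T) -> (Q <-> (T <-> Q))) -> (R -> U)): β-rule — branch into ~(((((~U -> P) | P) -> S) & ~T) -> (Q <-> (T <-> Q)))  //  (R -> U).
  branch 1 (add ~(((((~U -> P) | P) -> S) & ~T) -> (Q <-> (T <-> Q)))):
    ~(((((~U -> P) | P) -> S) & ~T) -> (Q <-> (T <-> Q))): α-rule — add ((((~U -> P) | P) -> S) & ~T), ~(Q <-> (T <-> Q)).
    ((((~U -> P) | P) -> S) & ~T): α-rule — add (((~U -> P) | P) -> S), ~T.
    ~(Q <-> (T <-> Q)): β-rule — branch into Q, ~(T <-> Q)  //  ~Q, (T <-> Q).
      branch 1.1 (add Q, ~(T <-> Q)):
        (((~U -> P) | P) -> S): β-rule — branch into ~((~U -> P) | P)  //  S.
          branch 1.1.1 (add ~((~U -> P) | P)):
            ~((~U -> P) | P): α-rule — add ~(~U -> P), ~P.
            ~(~U -> P): α-rule — add ~U, ~P.
            ~(T <-> Q): β-rule — branch into T, ~Q  //  ~T, Q.
              branch 1.1.1.1 (add T, ~Q):
                × closes — contains both T and ~T.
              branch 1.1.1.2 (add ~T, Q):
                ○ open, literals {P=F, Q=T, T=F, U=F}.
          branch 1.1.2 (add S):
            ~(T <-> Q): β-rule — branch into T, ~Q  //  ~T, Q.
              branch 1.1.2.1 (add T, ~Q):
                × closes — contains both T and ~T.
              branch 1.1.2.2 (add ~T, Q):
                ○ open, literals {Q=T, S=T, T=F}.
      branch 1.2 (add ~Q, (T <-> Q)):
        (((~U -> P) | P) -> S): β-rule — branch into ~((~U -> P) | P)  //  S.
          branch 1.2.1 (add ~((~U -> P) | P)):
            ~((~U -> P) | P): α-rule — add ~(~U -> P), ~P.
            ~(~U -> P): α-rule — add ~U, ~P.
            (T <-> Q): β-rule — branch into T, Q  //  ~T, ~Q.
              branch 1.2.1.1 (add T, Q):
                × closes — contains both T and ~T.
              branch 1.2.1.2 (add ~T, ~Q):
                ○ open, literals {P=F, Q=F, T=F, U=F}.
          branch 1.2.2 (add S):
            (T <-> Q): β-rule — branch into T, Q  //  ~T, ~Q.
              branch 1.2.2.1 (add T, Q):
                × closes — contains both T and ~T.
              branch 1.2.2.2 (add ~T, ~Q):
                ○ open, literals {Q=F, S=T, T=F}.
  branch 2 (add (R -> U)):
    (R -> U): β-rule — branch into ~R  //  U.
      branch 2.1 (add ~R):
        ○ open, literals {R=F}.
      branch 2.2 (add U):
        ○ open, literals {U=T}.
4 branches closed, 6 open.
Each open branch fixes some atoms; the unmentioned ones are free. Counting distinct full assignments: branch {P=F, Q=T, T=F, U=F} (R, S) contributes 4 new; branch {Q=T, S=T, T=F} (P, R, U) contributes 6 new; branch {P=F, Q=F, T=F, U=F} (R, S) contributes 4 new; branch {Q=F, S=T, T=F} (P, R, U) contributes 6 new; branch {R=F} (P, Q, S, T, U) contributes 22 new; branch {U=T} (P, Q, R, S, T) contributes 12 new. Total: 54.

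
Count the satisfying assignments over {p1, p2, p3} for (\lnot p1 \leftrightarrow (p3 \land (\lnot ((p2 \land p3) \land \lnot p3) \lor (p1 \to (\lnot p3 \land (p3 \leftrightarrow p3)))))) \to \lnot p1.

6

Initial set: {((\lnot p1 \leftrightarrow (p3 \land (\lnot ((p2 \land p3) \land \lnot p3) \lor (p1 \to (\lnot p3 \land (p3 \leftrightarrow p3)))))) \to \lnot p1)}.
((\lnot p1 \leftrightarrow (p3 \land (\lnot ((p2 \land p3) \land \lnot p3) \lor (p1 \to (\lnot p3 \land (p3 \leftrightarrow p3)))))) \to \lnot p1): β-rule — branch into \lnot (\lnot p1 \leftrightarrow (p3 \land (\lnot ((p2 \land p3) \land \lnot p3) \lor (p1 \to (\lnot p3 \land (p3 \leftrightarrow p3))))))  //  \lnot p1.
  branch 1 (add \lnot (\lnot p1 \leftrightarrow (p3 \land (\lnot ((p2 \land p3) \land \lnot p3) \lor (p1 \to (\lnot p3 \land (p3 \leftrightarrow p3))))))):
    \lnot (\lnot p1 \leftrightarrow (p3 \land (\lnot ((p2 \land p3) \land \lnot p3) \lor (p1 \to (\lnot p3 \land (p3 \leftrightarrow p3)))))): β-rule — branch into \lnot p1, \lnot (p3 \land (\lnot ((p2 \land p3) \land \lnot p3) \lor (p1 \to (\lnot p3 \land (p3 \leftrightarrow p3)))))  //  \lnot \lnot p1, (p3 \land (\lnot ((p2 \land p3) \land \lnot p3) \lor (p1 \to (\lnot p3 \land (p3 \leftrightarrow p3))))).
      branch 1.1 (add \lnot p1, \lnot (p3 \land (\lnot ((p2 \land p3) \land \lnot p3) \lor (p1 \to (\lnot p3 \land (p3 \leftrightarrow p3)))))):
        \lnot (p3 \land (\lnot ((p2 \land p3) \land \lnot p3) \lor (p1 \to (\lnot p3 \land (p3 \leftrightarrow p3))))): β-rule — branch into \lnot p3  //  \lnot (\lnot ((p2 \land p3) \land \lnot p3) \lor (p1 \to (\lnot p3 \land (p3 \leftrightarrow p3)))).
          branch 1.1.1 (add \lnot p3):
            ○ open, literals {p1=false, p3=false}.
          branch 1.1.2 (add \lnot (\lnot ((p2 \land p3) \land \lnot p3) \lor (p1 \to (\lnot p3 \land (p3 \leftrightarrow p3))))):
            \lnot (\lnot ((p2 \land p3) \land \lnot p3) \lor (p1 \to (\lnot p3 \land (p3 \leftrightarrow p3)))): α-rule — add \lnot \lnot ((p2 \land p3) \land \lnot p3), \lnot (p1 \to (\lnot p3 \land (p3 \leftrightarrow p3))).
            \lnot \lnot ((p2 \land p3) \land \lnot p3): α-rule — add (p2 \land p3), \lnot p3.
            \lnot (p1 \to (\lnot p3 \land (p3 \leftrightarrow p3))): α-rule — add p1, \lnot (\lnot p3 \land (p3 \leftrightarrow p3)).
            × closes — contains both p1 and \lnot p1.
      branch 1.2 (add \lnot \lnot p1, (p3 \land (\lnot ((p2 \land p3) \land \lnot p3) \lor (p1 \to (\lnot p3 \land (p3 \leftrightarrow p3)))))):
        (p3 \land (\lnot ((p2 \land p3) \land \lnot p3) \lor (p1 \to (\lnot p3 \land (p3 \leftrightarrow p3))))): α-rule — add p3, (\lnot ((p2 \land p3) \land \lnot p3) \lor (p1 \to (\lnot p3 \land (p3 \leftrightarrow p3)))).
        (\lnot ((p2 \land p3) \land \lnot p3) \lor (p1 \to (\lnot p3 \land (p3 \leftrightarrow p3)))): β-rule — branch into \lnot ((p2 \land p3) \land \lnot p3)  //  (p1 \to (\lnot p3 \land (p3 \leftrightarrow p3))).
          branch 1.2.1 (add \lnot ((p2 \land p3) \land \lnot p3)):
            \lnot ((p2 \land p3) \land \lnot p3): β-rule — branch into \lnot (p2 \land p3)  //  \lnot \lnot p3.
              branch 1.2.1.1 (add \lnot (p2 \land p3)):
                \lnot (p2 \land p3): β-rule — branch into \lnot p2  //  \lnot p3.
                  branch 1.2.1.1.1 (add \lnot p2):
                    ○ open, literals {p1=true, p2=false, p3=true}.
                  branch 1.2.1.1.2 (add \lnot p3):
                    × closes — contains both p3 and \lnot p3.
              branch 1.2.1.2 (add \lnot \lnot p3):
                ○ open, literals {p1=true, p3=true}.
          branch 1.2.2 (add (p1 \to (\lnot p3 \land (p3 \leftrightarrow p3)))):
            (p1 \to (\lnot p3 \land (p3 \leftrightarrow p3))): β-rule — branch into \lnot p1  //  (\lnot p3 \land (p3 \leftrightarrow p3)).
              branch 1.2.2.1 (add \lnot p1):
                × closes — contains both p1 and \lnot p1.
              branch 1.2.2.2 (add (\lnot p3 \land (p3 \leftrightarrow p3))):
                (\lnot p3 \land (p3 \leftrightarrow p3)): α-rule — add \lnot p3, (p3 \leftrightarrow p3).
                × closes — contains both p3 and \lnot p3.
  branch 2 (add \lnot p1):
    ○ open, literals {p1=false}.
4 branches closed, 4 open.
Each open branch fixes some atoms; the unmentioned ones are free. Counting distinct full assignments: branch {p1=false, p3=false} (p2) contributes 2 new; branch {p1=true, p2=false, p3=true} (none free) contributes 1 new; branch {p1=true, p3=true} (p2) contributes 1 new; branch {p1=false} (p2, p3) contributes 2 new. Total: 6.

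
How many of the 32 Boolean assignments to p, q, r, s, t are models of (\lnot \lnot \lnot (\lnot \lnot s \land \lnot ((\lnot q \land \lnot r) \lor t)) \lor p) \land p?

Initial set: {((\lnot \lnot \lnot (\lnot \lnot s \land \lnot ((\lnot q \land \lnot r) \lor t)) \lor p) \land p)}.
((\lnot \lnot \lnot (\lnot \lnot s \land \lnot ((\lnot q \land \lnot r) \lor t)) \lor p) \land p): α-rule — add (\lnot \lnot \lnot (\lnot \lnot s \land \lnot ((\lnot q \land \lnot r) \lor t)) \lor p), p.
(\lnot \lnot \lnot (\lnot \lnot s \land \lnot ((\lnot q \land \lnot r) \lor t)) \lor p): β-rule — branch into \lnot \lnot \lnot (\lnot \lnot s \land \lnot ((\lnot q \land \lnot r) \lor t))  //  p.
  branch 1 (add \lnot \lnot \lnot (\lnot \lnot s \land \lnot ((\lnot q \land \lnot r) \lor t))):
    \lnot \lnot \lnot (\lnot \lnot s \land \lnot ((\lnot q \land \lnot r) \lor t)): drop double negation, giving \lnot (\lnot \lnot s \land \lnot ((\lnot q \land \lnot r) \lor t)).
    \lnot (\lnot \lnot s \land \lnot ((\lnot q \land \lnot r) \lor t)): β-rule — branch into \lnot \lnot \lnot s  //  \lnot \lnot ((\lnot q \land \lnot r) \lor t).
      branch 1.1 (add \lnot \lnot \lnot s):
        \lnot \lnot \lnot s: drop double negation, giving \lnot s.
        ○ open, literals {p=1, s=0}.
      branch 1.2 (add \lnot \lnot ((\lnot q \land \lnot r) \lor t)):
        \lnot \lnot ((\lnot q \land \lnot r) \lor t): β-rule — branch into (\lnot q \land \lnot r)  //  t.
          branch 1.2.1 (add (\lnot q \land \lnot r)):
            (\lnot q \land \lnot r): α-rule — add \lnot q, \lnot r.
            ○ open, literals {p=1, q=0, r=0}.
          branch 1.2.2 (add t):
            ○ open, literals {p=1, t=1}.
  branch 2 (add p):
    ○ open, literals {p=1}.
0 branches closed, 4 open.
Each open branch fixes some atoms; the unmentioned ones are free. Counting distinct full assignments: branch {p=1, s=0} (q, r, t) contributes 8 new; branch {p=1, q=0, r=0} (s, t) contributes 2 new; branch {p=1, t=1} (q, r, s) contributes 3 new; branch {p=1} (q, r, s, t) contributes 3 new. Total: 16.

16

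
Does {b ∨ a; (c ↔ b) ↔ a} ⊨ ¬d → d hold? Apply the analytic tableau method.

Initial set: {(b ∨ a); ((c ↔ b) ↔ a); ¬(¬d → d)}.
¬(¬d → d): α-rule — add ¬d, ¬d.
(b ∨ a): β-rule — branch into b  //  a.
  branch 1 (add b):
    ((c ↔ b) ↔ a): β-rule — branch into (c ↔ b), a  //  ¬(c ↔ b), ¬a.
      branch 1.1 (add (c ↔ b), a):
        (c ↔ b): β-rule — branch into c, b  //  ¬c, ¬b.
          branch 1.1.1 (add c, b):
            ○ open, literals {a=1, b=1, c=1, d=0}.
          branch 1.1.2 (add ¬c, ¬b):
            × closes — contains both b and ¬b.
      branch 1.2 (add ¬(c ↔ b), ¬a):
        ¬(c ↔ b): β-rule — branch into c, ¬b  //  ¬c, b.
          branch 1.2.1 (add c, ¬b):
            × closes — contains both b and ¬b.
          branch 1.2.2 (add ¬c, b):
            ○ open, literals {a=0, b=1, c=0, d=0}.
  branch 2 (add a):
    ((c ↔ b) ↔ a): β-rule — branch into (c ↔ b), a  //  ¬(c ↔ b), ¬a.
      branch 2.1 (add (c ↔ b), a):
        (c ↔ b): β-rule — branch into c, b  //  ¬c, ¬b.
          branch 2.1.1 (add c, b):
            ○ open, literals {a=1, b=1, c=1, d=0}.
          branch 2.1.2 (add ¬c, ¬b):
            ○ open, literals {a=1, b=0, c=0, d=0}.
      branch 2.2 (add ¬(c ↔ b), ¬a):
        × closes — contains both a and ¬a.
3 branches closed, 4 open.
An open branch gives a countermodel: a=1, b=1, c=1, d=0 (unmentioned atoms arbitrary); the premises hold there but the conclusion fails.

No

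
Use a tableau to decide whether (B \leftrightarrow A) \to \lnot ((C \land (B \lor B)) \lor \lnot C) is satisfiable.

Satisfiable

Initial set: {T ((B \leftrightarrow A) \to \lnot ((C \land (B \lor B)) \lor \lnot C))}.
T ((B \leftrightarrow A) \to \lnot ((C \land (B \lor B)) \lor \lnot C)): β-rule — branch into F (B \leftrightarrow A)  //  T \lnot ((C \land (B \lor B)) \lor \lnot C).
  branch 1 (add F (B \leftrightarrow A)):
    F (B \leftrightarrow A): β-rule — branch into T B, F A  //  F B, T A.
      branch 1.1 (add T B, F A):
        ○ open, literals {A=F, B=T}.
      branch 1.2 (add F B, T A):
        ○ open, literals {A=T, B=F}.
  branch 2 (add T \lnot ((C \land (B \lor B)) \lor \lnot C)):
    T \lnot ((C \land (B \lor B)) \lor \lnot C): α-rule — add F (C \land (B \lor B)), F \lnot C.
    F (C \land (B \lor B)): β-rule — branch into F C  //  F (B \lor B).
      branch 2.1 (add F C):
        × closes — contains both C and \lnot C.
      branch 2.2 (add F (B \lor B)):
        F (B \lor B): α-rule — add F B, F B.
        ○ open, literals {B=F, C=T}.
1 branch closed, 3 open.
An open branch gives a satisfying assignment: A=F, B=T.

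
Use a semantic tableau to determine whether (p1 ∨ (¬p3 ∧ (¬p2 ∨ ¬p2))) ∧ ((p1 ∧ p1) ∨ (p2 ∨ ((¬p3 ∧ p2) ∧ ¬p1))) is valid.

Assume the negation and expand:
Initial set: {F ((p1 ∨ (¬p3 ∧ (¬p2 ∨ ¬p2))) ∧ ((p1 ∧ p1) ∨ (p2 ∨ ((¬p3 ∧ p2) ∧ ¬p1))))}.
F ((p1 ∨ (¬p3 ∧ (¬p2 ∨ ¬p2))) ∧ ((p1 ∧ p1) ∨ (p2 ∨ ((¬p3 ∧ p2) ∧ ¬p1)))): β-rule — branch into F (p1 ∨ (¬p3 ∧ (¬p2 ∨ ¬p2)))  //  F ((p1 ∧ p1) ∨ (p2 ∨ ((¬p3 ∧ p2) ∧ ¬p1))).
  branch 1 (add F (p1 ∨ (¬p3 ∧ (¬p2 ∨ ¬p2)))):
    F (p1 ∨ (¬p3 ∧ (¬p2 ∨ ¬p2))): α-rule — add F p1, F (¬p3 ∧ (¬p2 ∨ ¬p2)).
    F (¬p3 ∧ (¬p2 ∨ ¬p2)): β-rule — branch into F ¬p3  //  F (¬p2 ∨ ¬p2).
      branch 1.1 (add F ¬p3):
        ○ open, literals {p1=0, p3=1}.
      branch 1.2 (add F (¬p2 ∨ ¬p2)):
        F (¬p2 ∨ ¬p2): α-rule — add F ¬p2, F ¬p2.
        ○ open, literals {p1=0, p2=1}.
  branch 2 (add F ((p1 ∧ p1) ∨ (p2 ∨ ((¬p3 ∧ p2) ∧ ¬p1)))):
    F ((p1 ∧ p1) ∨ (p2 ∨ ((¬p3 ∧ p2) ∧ ¬p1))): α-rule — add F (p1 ∧ p1), F (p2 ∨ ((¬p3 ∧ p2) ∧ ¬p1)).
    F (p2 ∨ ((¬p3 ∧ p2) ∧ ¬p1)): α-rule — add F p2, F ((¬p3 ∧ p2) ∧ ¬p1).
    F (p1 ∧ p1): β-rule — branch into F p1  //  F p1.
      branch 2.1 (add F p1):
        F ((¬p3 ∧ p2) ∧ ¬p1): β-rule — branch into F (¬p3 ∧ p2)  //  F ¬p1.
          branch 2.1.1 (add F (¬p3 ∧ p2)):
            F (¬p3 ∧ p2): β-rule — branch into F ¬p3  //  F p2.
              branch 2.1.1.1 (add F ¬p3):
                ○ open, literals {p1=0, p2=0, p3=1}.
              branch 2.1.1.2 (add F p2):
                ○ open, literals {p1=0, p2=0}.
          branch 2.1.2 (add F ¬p1):
            × closes — contains both p1 and ¬p1.
      branch 2.2 (add F p1):
        F ((¬p3 ∧ p2) ∧ ¬p1): β-rule — branch into F (¬p3 ∧ p2)  //  F ¬p1.
          branch 2.2.1 (add F (¬p3 ∧ p2)):
            F (¬p3 ∧ p2): β-rule — branch into F ¬p3  //  F p2.
              branch 2.2.1.1 (add F ¬p3):
                ○ open, literals {p1=0, p2=0, p3=1}.
              branch 2.2.1.2 (add F p2):
                ○ open, literals {p1=0, p2=0}.
          branch 2.2.2 (add F ¬p1):
            × closes — contains both p1 and ¬p1.
2 branches closed, 6 open.
An open branch gives a countermodel: p1=0, p3=1 (unmentioned atoms arbitrary); under it the original formula is false.

Not valid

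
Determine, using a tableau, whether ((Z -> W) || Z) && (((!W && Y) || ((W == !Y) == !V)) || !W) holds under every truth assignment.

Not valid

Assume the negation and expand:
Initial set: {!(((Z -> W) || Z) && (((!W && Y) || ((W == !Y) == !V)) || !W))}.
!(((Z -> W) || Z) && (((!W && Y) || ((W == !Y) == !V)) || !W)): β-rule — branch into !((Z -> W) || Z)  //  !(((!W && Y) || ((W == !Y) == !V)) || !W).
  branch 1 (add !((Z -> W) || Z)):
    !((Z -> W) || Z): α-rule — add !(Z -> W), !Z.
    !(Z -> W): α-rule — add Z, !W.
    × closes — contains both Z and !Z.
  branch 2 (add !(((!W && Y) || ((W == !Y) == !V)) || !W)):
    !(((!W && Y) || ((W == !Y) == !V)) || !W): α-rule — add !((!W && Y) || ((W == !Y) == !V)), !!W.
    !((!W && Y) || ((W == !Y) == !V)): α-rule — add !(!W && Y), !((W == !Y) == !V).
    !(!W && Y): β-rule — branch into !!W  //  !Y.
      branch 2.1 (add !!W):
        !((W == !Y) == !V): β-rule — branch into (W == !Y), !!V  //  !(W == !Y), !V.
          branch 2.1.1 (add (W == !Y), !!V):
            (W == !Y): β-rule — branch into W, !Y  //  !W, !!Y.
              branch 2.1.1.1 (add W, !Y):
                ○ open, literals {V=T, W=T, Y=F}.
              branch 2.1.1.2 (add !W, !!Y):
                × closes — contains both W and !W.
          branch 2.1.2 (add !(W == !Y), !V):
            !(W == !Y): β-rule — branch into W, !!Y  //  !W, !Y.
              branch 2.1.2.1 (add W, !!Y):
                ○ open, literals {V=F, W=T, Y=T}.
              branch 2.1.2.2 (add !W, !Y):
                × closes — contains both W and !W.
      branch 2.2 (add !Y):
        !((W == !Y) == !V): β-rule — branch into (W == !Y), !!V  //  !(W == !Y), !V.
          branch 2.2.1 (add (W == !Y), !!V):
            (W == !Y): β-rule — branch into W, !Y  //  !W, !!Y.
              branch 2.2.1.1 (add W, !Y):
                ○ open, literals {V=T, W=T, Y=F}.
              branch 2.2.1.2 (add !W, !!Y):
                × closes — contains both W and !W.
          branch 2.2.2 (add !(W == !Y), !V):
            !(W == !Y): β-rule — branch into W, !!Y  //  !W, !Y.
              branch 2.2.2.1 (add W, !!Y):
                × closes — contains both Y and !Y.
              branch 2.2.2.2 (add !W, !Y):
                × closes — contains both W and !W.
6 branches closed, 3 open.
An open branch gives a countermodel: V=T, W=T, Y=F (unmentioned atoms arbitrary); under it the original formula is false.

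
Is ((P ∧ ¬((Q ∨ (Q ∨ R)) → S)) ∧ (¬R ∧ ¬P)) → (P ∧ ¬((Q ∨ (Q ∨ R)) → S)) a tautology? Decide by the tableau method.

Valid

Assume the negation and expand:
Initial set: {¬(((P ∧ ¬((Q ∨ (Q ∨ R)) → S)) ∧ (¬R ∧ ¬P)) → (P ∧ ¬((Q ∨ (Q ∨ R)) → S)))}.
¬(((P ∧ ¬((Q ∨ (Q ∨ R)) → S)) ∧ (¬R ∧ ¬P)) → (P ∧ ¬((Q ∨ (Q ∨ R)) → S))): α-rule — add ((P ∧ ¬((Q ∨ (Q ∨ R)) → S)) ∧ (¬R ∧ ¬P)), ¬(P ∧ ¬((Q ∨ (Q ∨ R)) → S)).
((P ∧ ¬((Q ∨ (Q ∨ R)) → S)) ∧ (¬R ∧ ¬P)): α-rule — add (P ∧ ¬((Q ∨ (Q ∨ R)) → S)), (¬R ∧ ¬P).
(P ∧ ¬((Q ∨ (Q ∨ R)) → S)): α-rule — add P, ¬((Q ∨ (Q ∨ R)) → S).
(¬R ∧ ¬P): α-rule — add ¬R, ¬P.
× closes — contains both P and ¬P.
All 1 branch closes.
Every branch closed, so the negation is unsatisfiable and the formula is valid.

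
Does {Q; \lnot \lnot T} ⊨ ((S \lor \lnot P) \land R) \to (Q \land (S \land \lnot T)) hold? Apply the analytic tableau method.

Initial set: {T Q; T \lnot \lnot T; F (((S \lor \lnot P) \land R) \to (Q \land (S \land \lnot T)))}.
T \lnot \lnot T: drop double negation, giving T T.
F (((S \lor \lnot P) \land R) \to (Q \land (S \land \lnot T))): α-rule — add T ((S \lor \lnot P) \land R), F (Q \land (S \land \lnot T)).
T ((S \lor \lnot P) \land R): α-rule — add T (S \lor \lnot P), T R.
F (Q \land (S \land \lnot T)): β-rule — branch into F Q  //  F (S \land \lnot T).
  branch 1 (add F Q):
    × closes — contains both Q and \lnot Q.
  branch 2 (add F (S \land \lnot T)):
    T (S \lor \lnot P): β-rule — branch into T S  //  T \lnot P.
      branch 2.1 (add T S):
        F (S \land \lnot T): β-rule — branch into F S  //  F \lnot T.
          branch 2.1.1 (add F S):
            × closes — contains both S and \lnot S.
          branch 2.1.2 (add F \lnot T):
            ○ open, literals {Q=1, R=1, S=1, T=1}.
      branch 2.2 (add T \lnot P):
        F (S \land \lnot T): β-rule — branch into F S  //  F \lnot T.
          branch 2.2.1 (add F S):
            ○ open, literals {P=0, Q=1, R=1, S=0, T=1}.
          branch 2.2.2 (add F \lnot T):
            ○ open, literals {P=0, Q=1, R=1, T=1}.
2 branches closed, 3 open.
An open branch gives a countermodel: Q=1, R=1, S=1, T=1 (unmentioned atoms arbitrary); the premises hold there but the conclusion fails.

No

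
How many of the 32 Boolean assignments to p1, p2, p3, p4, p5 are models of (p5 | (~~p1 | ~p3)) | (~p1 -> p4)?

Initial set: {((p5 | (~~p1 | ~p3)) | (~p1 -> p4))}.
((p5 | (~~p1 | ~p3)) | (~p1 -> p4)): β-rule — branch into (p5 | (~~p1 | ~p3))  //  (~p1 -> p4).
  branch 1 (add (p5 | (~~p1 | ~p3))):
    (p5 | (~~p1 | ~p3)): β-rule — branch into p5  //  (~~p1 | ~p3).
      branch 1.1 (add p5):
        ○ open, literals {p5=true}.
      branch 1.2 (add (~~p1 | ~p3)):
        (~~p1 | ~p3): β-rule — branch into ~~p1  //  ~p3.
          branch 1.2.1 (add ~~p1):
            ~~p1: drop double negation, giving p1.
            ○ open, literals {p1=true}.
          branch 1.2.2 (add ~p3):
            ○ open, literals {p3=false}.
  branch 2 (add (~p1 -> p4)):
    (~p1 -> p4): β-rule — branch into ~~p1  //  p4.
      branch 2.1 (add ~~p1):
        ○ open, literals {p1=true}.
      branch 2.2 (add p4):
        ○ open, literals {p4=true}.
0 branches closed, 5 open.
Each open branch fixes some atoms; the unmentioned ones are free. Counting distinct full assignments: branch {p5=true} (p1, p2, p3, p4) contributes 16 new; branch {p1=true} (p2, p3, p4, p5) contributes 8 new; branch {p3=false} (p1, p2, p4, p5) contributes 4 new; branch {p1=true} (p2, p3, p4, p5) contributes 0 new; branch {p4=true} (p1, p2, p3, p5) contributes 2 new. Total: 30.

30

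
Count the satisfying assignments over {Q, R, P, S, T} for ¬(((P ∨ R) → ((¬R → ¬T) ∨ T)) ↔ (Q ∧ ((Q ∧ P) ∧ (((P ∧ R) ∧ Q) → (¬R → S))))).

24

Initial set: {¬(((P ∨ R) → ((¬R → ¬T) ∨ T)) ↔ (Q ∧ ((Q ∧ P) ∧ (((P ∧ R) ∧ Q) → (¬R → S)))))}.
¬(((P ∨ R) → ((¬R → ¬T) ∨ T)) ↔ (Q ∧ ((Q ∧ P) ∧ (((P ∧ R) ∧ Q) → (¬R → S))))): β-rule — branch into ((P ∨ R) → ((¬R → ¬T) ∨ T)), ¬(Q ∧ ((Q ∧ P) ∧ (((P ∧ R) ∧ Q) → (¬R → S))))  //  ¬((P ∨ R) → ((¬R → ¬T) ∨ T)), (Q ∧ ((Q ∧ P) ∧ (((P ∧ R) ∧ Q) → (¬R → S)))).
  branch 1 (add ((P ∨ R) → ((¬R → ¬T) ∨ T)), ¬(Q ∧ ((Q ∧ P) ∧ (((P ∧ R) ∧ Q) → (¬R → S))))):
    ((P ∨ R) → ((¬R → ¬T) ∨ T)): β-rule — branch into ¬(P ∨ R)  //  ((¬R → ¬T) ∨ T).
      branch 1.1 (add ¬(P ∨ R)):
        ¬(P ∨ R): α-rule — add ¬P, ¬R.
        ¬(Q ∧ ((Q ∧ P) ∧ (((P ∧ R) ∧ Q) → (¬R → S)))): β-rule — branch into ¬Q  //  ¬((Q ∧ P) ∧ (((P ∧ R) ∧ Q) → (¬R → S))).
          branch 1.1.1 (add ¬Q):
            ○ open, literals {P=false, Q=false, R=false}.
          branch 1.1.2 (add ¬((Q ∧ P) ∧ (((P ∧ R) ∧ Q) → (¬R → S)))):
            ¬((Q ∧ P) ∧ (((P ∧ R) ∧ Q) → (¬R → S))): β-rule — branch into ¬(Q ∧ P)  //  ¬(((P ∧ R) ∧ Q) → (¬R → S)).
              branch 1.1.2.1 (add ¬(Q ∧ P)):
                ¬(Q ∧ P): β-rule — branch into ¬Q  //  ¬P.
                  branch 1.1.2.1.1 (add ¬Q):
                    ○ open, literals {P=false, Q=false, R=false}.
                  branch 1.1.2.1.2 (add ¬P):
                    ○ open, literals {P=false, R=false}.
              branch 1.1.2.2 (add ¬(((P ∧ R) ∧ Q) → (¬R → S))):
                ¬(((P ∧ R) ∧ Q) → (¬R → S)): α-rule — add ((P ∧ R) ∧ Q), ¬(¬R → S).
                ((P ∧ R) ∧ Q): α-rule — add (P ∧ R), Q.
                ¬(¬R → S): α-rule — add ¬R, ¬S.
                (P ∧ R): α-rule — add P, R.
                × closes — contains both P and ¬P.
      branch 1.2 (add ((¬R → ¬T) ∨ T)):
        ¬(Q ∧ ((Q ∧ P) ∧ (((P ∧ R) ∧ Q) → (¬R → S)))): β-rule — branch into ¬Q  //  ¬((Q ∧ P) ∧ (((P ∧ R) ∧ Q) → (¬R → S))).
          branch 1.2.1 (add ¬Q):
            ((¬R → ¬T) ∨ T): β-rule — branch into (¬R → ¬T)  //  T.
              branch 1.2.1.1 (add (¬R → ¬T)):
                (¬R → ¬T): β-rule — branch into ¬¬R  //  ¬T.
                  branch 1.2.1.1.1 (add ¬¬R):
                    ○ open, literals {Q=false, R=true}.
                  branch 1.2.1.1.2 (add ¬T):
                    ○ open, literals {Q=false, T=false}.
              branch 1.2.1.2 (add T):
                ○ open, literals {Q=false, T=true}.
          branch 1.2.2 (add ¬((Q ∧ P) ∧ (((P ∧ R) ∧ Q) → (¬R → S)))):
            ((¬R → ¬T) ∨ T): β-rule — branch into (¬R → ¬T)  //  T.
              branch 1.2.2.1 (add (¬R → ¬T)):
                ¬((Q ∧ P) ∧ (((P ∧ R) ∧ Q) → (¬R → S))): β-rule — branch into ¬(Q ∧ P)  //  ¬(((P ∧ R) ∧ Q) → (¬R → S)).
                  branch 1.2.2.1.1 (add ¬(Q ∧ P)):
                    (¬R → ¬T): β-rule — branch into ¬¬R  //  ¬T.
                      branch 1.2.2.1.1.1 (add ¬¬R):
                        ¬(Q ∧ P): β-rule — branch into ¬Q  //  ¬P.
                          branch 1.2.2.1.1.1.1 (add ¬Q):
                            ○ open, literals {Q=false, R=true}.
                          branch 1.2.2.1.1.1.2 (add ¬P):
                            ○ open, literals {P=false, R=true}.
                      branch 1.2.2.1.1.2 (add ¬T):
                        ¬(Q ∧ P): β-rule — branch into ¬Q  //  ¬P.
                          branch 1.2.2.1.1.2.1 (add ¬Q):
                            ○ open, literals {Q=false, T=false}.
                          branch 1.2.2.1.1.2.2 (add ¬P):
                            ○ open, literals {P=false, T=false}.
                  branch 1.2.2.1.2 (add ¬(((P ∧ R) ∧ Q) → (¬R → S))):
                    ¬(((P ∧ R) ∧ Q) → (¬R → S)): α-rule — add ((P ∧ R) ∧ Q), ¬(¬R → S).
                    ((P ∧ R) ∧ Q): α-rule — add (P ∧ R), Q.
                    ¬(¬R → S): α-rule — add ¬R, ¬S.
                    (P ∧ R): α-rule — add P, R.
                    × closes — contains both R and ¬R.
              branch 1.2.2.2 (add T):
                ¬((Q ∧ P) ∧ (((P ∧ R) ∧ Q) → (¬R → S))): β-rule — branch into ¬(Q ∧ P)  //  ¬(((P ∧ R) ∧ Q) → (¬R → S)).
                  branch 1.2.2.2.1 (add ¬(Q ∧ P)):
                    ¬(Q ∧ P): β-rule — branch into ¬Q  //  ¬P.
                      branch 1.2.2.2.1.1 (add ¬Q):
                        ○ open, literals {Q=false, T=true}.
                      branch 1.2.2.2.1.2 (add ¬P):
                        ○ open, literals {P=false, T=true}.
                  branch 1.2.2.2.2 (add ¬(((P ∧ R) ∧ Q) → (¬R → S))):
                    ¬(((P ∧ R) ∧ Q) → (¬R → S)): α-rule — add ((P ∧ R) ∧ Q), ¬(¬R → S).
                    ((P ∧ R) ∧ Q): α-rule — add (P ∧ R), Q.
                    ¬(¬R → S): α-rule — add ¬R, ¬S.
                    (P ∧ R): α-rule — add P, R.
                    × closes — contains both R and ¬R.
  branch 2 (add ¬((P ∨ R) → ((¬R → ¬T) ∨ T)), (Q ∧ ((Q ∧ P) ∧ (((P ∧ R) ∧ Q) → (¬R → S))))):
    ¬((P ∨ R) → ((¬R → ¬T) ∨ T)): α-rule — add (P ∨ R), ¬((¬R → ¬T) ∨ T).
    (Q ∧ ((Q ∧ P) ∧ (((P ∧ R) ∧ Q) → (¬R → S)))): α-rule — add Q, ((Q ∧ P) ∧ (((P ∧ R) ∧ Q) → (¬R → S))).
    ¬((¬R → ¬T) ∨ T): α-rule — add ¬(¬R → ¬T), ¬T.
    ((Q ∧ P) ∧ (((P ∧ R) ∧ Q) → (¬R → S))): α-rule — add (Q ∧ P), (((P ∧ R) ∧ Q) → (¬R → S)).
    ¬(¬R → ¬T): α-rule — add ¬R, ¬¬T.
    × closes — contains both T and ¬T.
4 branches closed, 12 open.
Each open branch fixes some atoms; the unmentioned ones are free. Counting distinct full assignments: branch {P=false, Q=false, R=false} (S, T) contributes 4 new; branch {P=false, Q=false, R=false} (S, T) contributes 0 new; branch {P=false, R=false} (Q, S, T) contributes 4 new; branch {Q=false, R=true} (P, S, T) contributes 8 new; branch {Q=false, T=false} (R, P, S) contributes 2 new; branch {Q=false, T=true} (R, P, S) contributes 2 new; branch {Q=false, R=true} (P, S, T) contributes 0 new; branch {P=false, R=true} (Q, S, T) contributes 4 new; branch {Q=false, T=false} (R, P, S) contributes 0 new; branch {P=false, T=false} (Q, R, S) contributes 0 new; branch {Q=false, T=true} (R, P, S) contributes 0 new; branch {P=false, T=true} (Q, R, S) contributes 0 new. Total: 24.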